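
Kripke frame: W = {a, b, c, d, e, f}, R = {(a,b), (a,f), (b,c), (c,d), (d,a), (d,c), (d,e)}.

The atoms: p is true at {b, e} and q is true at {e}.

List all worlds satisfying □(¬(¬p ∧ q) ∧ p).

a: successors {b, f}; ¬(¬p ∧ q) ∧ p there: b:T, f:F. ✗
b: successors {c}; ¬(¬p ∧ q) ∧ p there: c:F. ✗
c: successors {d}; ¬(¬p ∧ q) ∧ p there: d:F. ✗
d: successors {a, c, e}; ¬(¬p ∧ q) ∧ p there: a:F, c:F, e:T. ✗
e: no successors, so □(¬(¬p ∧ q) ∧ p) holds vacuously. ✓
f: no successors, so □(¬(¬p ∧ q) ∧ p) holds vacuously. ✓

{e, f}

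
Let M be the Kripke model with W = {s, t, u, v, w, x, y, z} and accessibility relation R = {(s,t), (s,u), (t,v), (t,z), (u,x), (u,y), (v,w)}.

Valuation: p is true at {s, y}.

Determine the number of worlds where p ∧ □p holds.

s: p is T, □p is F. ✗
t: p is F, □p is F. ✗
u: p is F, □p is F. ✗
v: p is F, □p is F. ✗
w: p is F, □p is T. ✗
x: p is F, □p is T. ✗
y: p is T, □p is T. ✓
z: p is F, □p is T. ✗
Satisfying worlds: {y}.

1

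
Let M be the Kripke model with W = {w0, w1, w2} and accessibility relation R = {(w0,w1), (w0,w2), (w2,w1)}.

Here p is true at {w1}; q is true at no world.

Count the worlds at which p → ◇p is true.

w0: p is F, ◇p is T. ✓
w1: p is T, ◇p is F. ✗
w2: p is F, ◇p is T. ✓
Satisfying worlds: {w0, w2}.

2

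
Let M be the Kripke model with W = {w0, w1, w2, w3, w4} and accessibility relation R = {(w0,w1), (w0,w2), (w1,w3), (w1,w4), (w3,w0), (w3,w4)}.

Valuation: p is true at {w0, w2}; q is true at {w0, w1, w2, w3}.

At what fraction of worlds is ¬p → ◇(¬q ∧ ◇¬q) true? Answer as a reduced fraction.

2/5

w0: ¬p is F, ◇(¬q ∧ ◇¬q) is F. ✓
w1: ¬p is T, ◇(¬q ∧ ◇¬q) is F. ✗
w2: ¬p is F, ◇(¬q ∧ ◇¬q) is F. ✓
w3: ¬p is T, ◇(¬q ∧ ◇¬q) is F. ✗
w4: ¬p is T, ◇(¬q ∧ ◇¬q) is F. ✗
That's 2 of 5 worlds, so 2/5.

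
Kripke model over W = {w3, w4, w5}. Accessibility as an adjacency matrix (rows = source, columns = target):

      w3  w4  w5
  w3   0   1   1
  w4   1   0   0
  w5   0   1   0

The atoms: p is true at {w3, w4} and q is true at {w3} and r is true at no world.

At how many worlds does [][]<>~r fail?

0

w3: successors {w4, w5}; []<>~r there: w4:T, w5:T. ✓
w4: successors {w3}; []<>~r there: w3:T. ✓
w5: successors {w4}; []<>~r there: w4:T. ✓
Satisfying worlds: {w3, w4, w5}.
So [][]<>~r fails at the other 0 worlds.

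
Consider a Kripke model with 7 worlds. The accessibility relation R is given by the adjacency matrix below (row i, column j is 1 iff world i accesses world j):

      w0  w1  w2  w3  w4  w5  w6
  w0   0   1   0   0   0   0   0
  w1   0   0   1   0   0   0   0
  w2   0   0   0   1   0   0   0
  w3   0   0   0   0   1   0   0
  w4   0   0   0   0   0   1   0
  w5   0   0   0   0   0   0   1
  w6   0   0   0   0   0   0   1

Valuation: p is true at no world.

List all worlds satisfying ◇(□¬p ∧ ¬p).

w0: successors {w1}; □¬p ∧ ¬p there: w1:T. ✓
w1: successors {w2}; □¬p ∧ ¬p there: w2:T. ✓
w2: successors {w3}; □¬p ∧ ¬p there: w3:T. ✓
w3: successors {w4}; □¬p ∧ ¬p there: w4:T. ✓
w4: successors {w5}; □¬p ∧ ¬p there: w5:T. ✓
w5: successors {w6}; □¬p ∧ ¬p there: w6:T. ✓
w6: successors {w6}; □¬p ∧ ¬p there: w6:T. ✓

{w0, w1, w2, w3, w4, w5, w6}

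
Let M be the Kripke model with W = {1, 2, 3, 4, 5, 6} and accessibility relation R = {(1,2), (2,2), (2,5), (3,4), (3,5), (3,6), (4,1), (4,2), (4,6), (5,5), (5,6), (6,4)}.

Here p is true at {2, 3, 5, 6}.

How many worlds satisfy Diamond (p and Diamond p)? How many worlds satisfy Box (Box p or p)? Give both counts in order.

For Diamond (p and Diamond p):
1: successors {2}; p and Diamond p there: 2:T. ✓
2: successors {2, 5}; p and Diamond p there: 2:T, 5:T. ✓
3: successors {4, 5, 6}; p and Diamond p there: 4:F, 5:T, 6:F. ✓
4: successors {1, 2, 6}; p and Diamond p there: 1:F, 2:T, 6:F. ✓
5: successors {5, 6}; p and Diamond p there: 5:T, 6:F. ✓
6: successors {4}; p and Diamond p there: 4:F. ✗
— 5 worlds.
For Box (Box p or p):
1: successors {2}; Box p or p there: 2:T. ✓
2: successors {2, 5}; Box p or p there: 2:T, 5:T. ✓
3: successors {4, 5, 6}; Box p or p there: 4:F, 5:T, 6:T. ✗
4: successors {1, 2, 6}; Box p or p there: 1:T, 2:T, 6:T. ✓
5: successors {5, 6}; Box p or p there: 5:T, 6:T. ✓
6: successors {4}; Box p or p there: 4:F. ✗
— 4 worlds.

5 and 4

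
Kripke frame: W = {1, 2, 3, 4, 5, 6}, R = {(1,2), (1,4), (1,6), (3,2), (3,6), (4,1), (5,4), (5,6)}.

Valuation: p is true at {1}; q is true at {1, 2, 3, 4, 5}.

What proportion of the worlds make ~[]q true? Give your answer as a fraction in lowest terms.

1/2

1: []q is F. ✓
2: []q is T. ✗
3: []q is F. ✓
4: []q is T. ✗
5: []q is F. ✓
6: []q is T. ✗
That's 3 of 6 worlds, so 3/6 = 1/2.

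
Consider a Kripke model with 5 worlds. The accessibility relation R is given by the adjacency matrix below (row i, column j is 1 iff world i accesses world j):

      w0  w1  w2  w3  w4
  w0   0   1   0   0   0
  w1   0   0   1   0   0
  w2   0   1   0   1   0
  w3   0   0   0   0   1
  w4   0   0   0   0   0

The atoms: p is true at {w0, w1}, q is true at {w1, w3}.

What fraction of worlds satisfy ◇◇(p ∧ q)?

w0: successors {w1}; ◇(p ∧ q) there: w1:F. ✗
w1: successors {w2}; ◇(p ∧ q) there: w2:T. ✓
w2: successors {w1, w3}; ◇(p ∧ q) there: w1:F, w3:F. ✗
w3: successors {w4}; ◇(p ∧ q) there: w4:F. ✗
w4: no successors, so ◇◇(p ∧ q) fails. ✗
That's 1 of 5 worlds, so 1/5.

1/5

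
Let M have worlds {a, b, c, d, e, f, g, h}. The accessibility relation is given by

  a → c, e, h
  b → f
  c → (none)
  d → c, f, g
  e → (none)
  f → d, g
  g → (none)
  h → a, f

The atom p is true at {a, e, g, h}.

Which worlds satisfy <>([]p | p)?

{a, d, f, h}

a: successors {c, e, h}; []p | p there: c:T, e:T, h:T. ✓
b: successors {f}; []p | p there: f:F. ✗
c: no successors, so <>([]p | p) fails. ✗
d: successors {c, f, g}; []p | p there: c:T, f:F, g:T. ✓
e: no successors, so <>([]p | p) fails. ✗
f: successors {d, g}; []p | p there: d:F, g:T. ✓
g: no successors, so <>([]p | p) fails. ✗
h: successors {a, f}; []p | p there: a:T, f:F. ✓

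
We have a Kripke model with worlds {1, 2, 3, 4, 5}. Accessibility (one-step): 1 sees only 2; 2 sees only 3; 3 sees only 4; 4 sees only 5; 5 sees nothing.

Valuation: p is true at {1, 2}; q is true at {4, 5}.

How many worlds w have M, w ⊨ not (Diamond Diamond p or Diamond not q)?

1: Diamond Diamond p or Diamond not q is T. ✗
2: Diamond Diamond p or Diamond not q is T. ✗
3: Diamond Diamond p or Diamond not q is F. ✓
4: Diamond Diamond p or Diamond not q is F. ✓
5: Diamond Diamond p or Diamond not q is F. ✓
Satisfying worlds: {3, 4, 5}.

3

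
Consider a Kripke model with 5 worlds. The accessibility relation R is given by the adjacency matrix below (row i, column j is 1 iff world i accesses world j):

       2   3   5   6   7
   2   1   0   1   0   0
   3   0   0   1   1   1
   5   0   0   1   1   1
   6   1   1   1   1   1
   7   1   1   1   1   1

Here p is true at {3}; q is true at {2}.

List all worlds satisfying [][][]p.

2: successors {2, 5}; [][]p there: 2:F, 5:F. ✗
3: successors {5, 6, 7}; [][]p there: 5:F, 6:F, 7:F. ✗
5: successors {5, 6, 7}; [][]p there: 5:F, 6:F, 7:F. ✗
6: successors {2, 3, 5, 6, 7}; [][]p there: 2:F, 3:F, 5:F, 6:F, 7:F. ✗
7: successors {2, 3, 5, 6, 7}; [][]p there: 2:F, 3:F, 5:F, 6:F, 7:F. ✗

∅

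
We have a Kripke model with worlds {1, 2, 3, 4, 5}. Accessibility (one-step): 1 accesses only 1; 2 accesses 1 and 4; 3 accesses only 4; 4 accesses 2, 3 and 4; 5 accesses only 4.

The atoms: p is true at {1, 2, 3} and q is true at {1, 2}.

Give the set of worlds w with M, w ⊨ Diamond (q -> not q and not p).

1: successors {1}; q -> not q and not p there: 1:F. ✗
2: successors {1, 4}; q -> not q and not p there: 1:F, 4:T. ✓
3: successors {4}; q -> not q and not p there: 4:T. ✓
4: successors {2, 3, 4}; q -> not q and not p there: 2:F, 3:T, 4:T. ✓
5: successors {4}; q -> not q and not p there: 4:T. ✓

{2, 3, 4, 5}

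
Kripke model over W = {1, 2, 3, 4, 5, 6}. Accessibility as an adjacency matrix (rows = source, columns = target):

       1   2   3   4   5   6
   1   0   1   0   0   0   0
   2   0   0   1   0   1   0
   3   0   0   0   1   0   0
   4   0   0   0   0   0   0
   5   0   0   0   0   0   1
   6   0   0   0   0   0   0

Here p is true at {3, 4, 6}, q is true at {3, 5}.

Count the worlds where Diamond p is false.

3

1: successors {2}; p there: 2:F. ✗
2: successors {3, 5}; p there: 3:T, 5:F. ✓
3: successors {4}; p there: 4:T. ✓
4: no successors, so Diamond p fails. ✗
5: successors {6}; p there: 6:T. ✓
6: no successors, so Diamond p fails. ✗
Satisfying worlds: {2, 3, 5}.
So Diamond p fails at the other 3 worlds.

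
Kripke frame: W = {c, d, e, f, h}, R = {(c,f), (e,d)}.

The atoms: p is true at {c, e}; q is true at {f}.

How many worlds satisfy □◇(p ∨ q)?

c: successors {f}; ◇(p ∨ q) there: f:F. ✗
d: no successors, so □◇(p ∨ q) holds vacuously. ✓
e: successors {d}; ◇(p ∨ q) there: d:F. ✗
f: no successors, so □◇(p ∨ q) holds vacuously. ✓
h: no successors, so □◇(p ∨ q) holds vacuously. ✓
Satisfying worlds: {d, f, h}.

3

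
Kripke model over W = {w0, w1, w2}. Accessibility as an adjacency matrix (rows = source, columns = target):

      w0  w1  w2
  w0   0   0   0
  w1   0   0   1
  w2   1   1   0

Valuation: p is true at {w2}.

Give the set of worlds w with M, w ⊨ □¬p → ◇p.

{w1}

w0: □¬p is T, ◇p is F. ✗
w1: □¬p is F, ◇p is T. ✓
w2: □¬p is T, ◇p is F. ✗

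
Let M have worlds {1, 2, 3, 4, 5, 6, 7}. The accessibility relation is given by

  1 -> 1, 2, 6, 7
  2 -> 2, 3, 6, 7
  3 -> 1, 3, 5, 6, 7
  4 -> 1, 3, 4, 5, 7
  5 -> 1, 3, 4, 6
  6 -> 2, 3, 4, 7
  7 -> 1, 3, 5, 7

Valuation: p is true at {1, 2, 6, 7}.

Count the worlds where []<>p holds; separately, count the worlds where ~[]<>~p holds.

For []<>p:
1: successors {1, 2, 6, 7}; <>p there: 1:T, 2:T, 6:T, 7:T. ✓
2: successors {2, 3, 6, 7}; <>p there: 2:T, 3:T, 6:T, 7:T. ✓
3: successors {1, 3, 5, 6, 7}; <>p there: 1:T, 3:T, 5:T, 6:T, 7:T. ✓
4: successors {1, 3, 4, 5, 7}; <>p there: 1:T, 3:T, 4:T, 5:T, 7:T. ✓
5: successors {1, 3, 4, 6}; <>p there: 1:T, 3:T, 4:T, 6:T. ✓
6: successors {2, 3, 4, 7}; <>p there: 2:T, 3:T, 4:T, 7:T. ✓
7: successors {1, 3, 5, 7}; <>p there: 1:T, 3:T, 5:T, 7:T. ✓
— 7 worlds.
For ~[]<>~p:
1: []<>~p is F. ✓
2: []<>~p is T. ✗
3: []<>~p is F. ✓
4: []<>~p is F. ✓
5: []<>~p is F. ✓
6: []<>~p is T. ✗
7: []<>~p is F. ✓
— 5 worlds.

7 and 5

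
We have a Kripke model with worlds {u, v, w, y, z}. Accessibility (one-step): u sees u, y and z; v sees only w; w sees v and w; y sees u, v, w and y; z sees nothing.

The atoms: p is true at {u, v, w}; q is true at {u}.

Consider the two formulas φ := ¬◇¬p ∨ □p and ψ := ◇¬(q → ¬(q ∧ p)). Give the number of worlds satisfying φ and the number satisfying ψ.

3 and 2

For ¬◇¬p ∨ □p:
u: ¬◇¬p is F, □p is F. ✗
v: ¬◇¬p is T, □p is T. ✓
w: ¬◇¬p is T, □p is T. ✓
y: ¬◇¬p is F, □p is F. ✗
z: ¬◇¬p is T, □p is T. ✓
— 3 worlds.
For ◇¬(q → ¬(q ∧ p)):
u: successors {u, y, z}; ¬(q → ¬(q ∧ p)) there: u:T, y:F, z:F. ✓
v: successors {w}; ¬(q → ¬(q ∧ p)) there: w:F. ✗
w: successors {v, w}; ¬(q → ¬(q ∧ p)) there: v:F, w:F. ✗
y: successors {u, v, w, y}; ¬(q → ¬(q ∧ p)) there: u:T, v:F, w:F, y:F. ✓
z: no successors, so ◇¬(q → ¬(q ∧ p)) fails. ✗
— 2 worlds.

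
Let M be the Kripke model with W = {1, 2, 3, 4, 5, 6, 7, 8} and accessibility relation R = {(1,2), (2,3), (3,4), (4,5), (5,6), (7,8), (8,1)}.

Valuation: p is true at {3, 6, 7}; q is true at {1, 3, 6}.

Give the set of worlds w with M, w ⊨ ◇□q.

1: successors {2}; □q there: 2:T. ✓
2: successors {3}; □q there: 3:F. ✗
3: successors {4}; □q there: 4:F. ✗
4: successors {5}; □q there: 5:T. ✓
5: successors {6}; □q there: 6:T. ✓
6: no successors, so ◇□q fails. ✗
7: successors {8}; □q there: 8:T. ✓
8: successors {1}; □q there: 1:F. ✗

{1, 4, 5, 7}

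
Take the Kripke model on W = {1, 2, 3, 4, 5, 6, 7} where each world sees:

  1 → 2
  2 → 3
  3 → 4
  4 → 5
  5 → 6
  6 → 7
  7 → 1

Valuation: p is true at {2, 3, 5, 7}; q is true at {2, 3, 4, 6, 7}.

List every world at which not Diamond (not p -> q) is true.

{7}

1: Diamond (not p -> q) is T. ✗
2: Diamond (not p -> q) is T. ✗
3: Diamond (not p -> q) is T. ✗
4: Diamond (not p -> q) is T. ✗
5: Diamond (not p -> q) is T. ✗
6: Diamond (not p -> q) is T. ✗
7: Diamond (not p -> q) is F. ✓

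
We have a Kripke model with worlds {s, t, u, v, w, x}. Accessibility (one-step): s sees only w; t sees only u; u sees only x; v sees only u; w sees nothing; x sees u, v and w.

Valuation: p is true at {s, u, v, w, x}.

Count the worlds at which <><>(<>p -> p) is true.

4

s: successors {w}; <>(<>p -> p) there: w:F. ✗
t: successors {u}; <>(<>p -> p) there: u:T. ✓
u: successors {x}; <>(<>p -> p) there: x:T. ✓
v: successors {u}; <>(<>p -> p) there: u:T. ✓
w: no successors, so <><>(<>p -> p) fails. ✗
x: successors {u, v, w}; <>(<>p -> p) there: u:T, v:T, w:F. ✓
Satisfying worlds: {t, u, v, x}.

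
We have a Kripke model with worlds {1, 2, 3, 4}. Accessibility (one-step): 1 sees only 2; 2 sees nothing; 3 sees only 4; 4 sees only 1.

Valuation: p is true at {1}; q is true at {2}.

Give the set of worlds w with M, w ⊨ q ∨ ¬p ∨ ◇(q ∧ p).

{2, 3, 4}

1: q ∨ ¬p is F, ◇(q ∧ p) is F. ✗
2: q ∨ ¬p is T, ◇(q ∧ p) is F. ✓
3: q ∨ ¬p is T, ◇(q ∧ p) is F. ✓
4: q ∨ ¬p is T, ◇(q ∧ p) is F. ✓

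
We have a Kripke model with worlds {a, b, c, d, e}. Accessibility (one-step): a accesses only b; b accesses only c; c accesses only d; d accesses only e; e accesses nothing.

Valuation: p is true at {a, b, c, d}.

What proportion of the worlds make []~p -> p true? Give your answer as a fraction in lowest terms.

a: []~p is F, p is T. ✓
b: []~p is F, p is T. ✓
c: []~p is F, p is T. ✓
d: []~p is T, p is T. ✓
e: []~p is T, p is F. ✗
That's 4 of 5 worlds, so 4/5.

4/5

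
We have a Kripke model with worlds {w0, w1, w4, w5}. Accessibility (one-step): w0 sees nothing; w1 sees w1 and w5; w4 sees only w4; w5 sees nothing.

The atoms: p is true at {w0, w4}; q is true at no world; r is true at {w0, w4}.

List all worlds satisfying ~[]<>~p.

w0: []<>~p is T. ✗
w1: []<>~p is F. ✓
w4: []<>~p is F. ✓
w5: []<>~p is T. ✗

{w1, w4}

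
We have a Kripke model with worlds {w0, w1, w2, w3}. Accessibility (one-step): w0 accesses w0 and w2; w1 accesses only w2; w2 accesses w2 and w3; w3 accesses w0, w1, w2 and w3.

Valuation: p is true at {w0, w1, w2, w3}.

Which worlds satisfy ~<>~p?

w0: <>~p is F. ✓
w1: <>~p is F. ✓
w2: <>~p is F. ✓
w3: <>~p is F. ✓

{w0, w1, w2, w3}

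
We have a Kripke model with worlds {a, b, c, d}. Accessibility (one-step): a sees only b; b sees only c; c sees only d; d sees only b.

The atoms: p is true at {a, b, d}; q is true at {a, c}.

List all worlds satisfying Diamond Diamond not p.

a: successors {b}; Diamond not p there: b:T. ✓
b: successors {c}; Diamond not p there: c:F. ✗
c: successors {d}; Diamond not p there: d:F. ✗
d: successors {b}; Diamond not p there: b:T. ✓

{a, d}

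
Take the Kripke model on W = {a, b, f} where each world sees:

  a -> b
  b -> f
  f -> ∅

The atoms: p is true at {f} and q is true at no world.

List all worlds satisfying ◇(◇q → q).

{a, b}

a: successors {b}; ◇q → q there: b:T. ✓
b: successors {f}; ◇q → q there: f:T. ✓
f: no successors, so ◇(◇q → q) fails. ✗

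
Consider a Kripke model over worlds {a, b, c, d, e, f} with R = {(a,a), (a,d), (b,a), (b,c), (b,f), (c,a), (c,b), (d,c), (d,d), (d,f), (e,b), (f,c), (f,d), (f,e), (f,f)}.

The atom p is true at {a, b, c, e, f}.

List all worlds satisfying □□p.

a: successors {a, d}; □p there: a:F, d:F. ✗
b: successors {a, c, f}; □p there: a:F, c:T, f:F. ✗
c: successors {a, b}; □p there: a:F, b:T. ✗
d: successors {c, d, f}; □p there: c:T, d:F, f:F. ✗
e: successors {b}; □p there: b:T. ✓
f: successors {c, d, e, f}; □p there: c:T, d:F, e:T, f:F. ✗

{e}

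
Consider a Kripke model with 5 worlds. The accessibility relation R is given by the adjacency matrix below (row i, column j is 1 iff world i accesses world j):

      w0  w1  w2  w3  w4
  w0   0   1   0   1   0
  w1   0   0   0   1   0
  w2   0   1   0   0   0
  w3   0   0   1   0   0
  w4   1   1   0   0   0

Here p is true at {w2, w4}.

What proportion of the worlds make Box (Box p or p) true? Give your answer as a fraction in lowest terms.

2/5

w0: successors {w1, w3}; Box p or p there: w1:F, w3:T. ✗
w1: successors {w3}; Box p or p there: w3:T. ✓
w2: successors {w1}; Box p or p there: w1:F. ✗
w3: successors {w2}; Box p or p there: w2:T. ✓
w4: successors {w0, w1}; Box p or p there: w0:F, w1:F. ✗
That's 2 of 5 worlds, so 2/5.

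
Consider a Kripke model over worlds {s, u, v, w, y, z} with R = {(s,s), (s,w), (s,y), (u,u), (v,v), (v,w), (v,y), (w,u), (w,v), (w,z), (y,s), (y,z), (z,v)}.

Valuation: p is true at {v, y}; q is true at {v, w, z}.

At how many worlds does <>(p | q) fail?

s: successors {s, w, y}; p | q there: s:F, w:T, y:T. ✓
u: successors {u}; p | q there: u:F. ✗
v: successors {v, w, y}; p | q there: v:T, w:T, y:T. ✓
w: successors {u, v, z}; p | q there: u:F, v:T, z:T. ✓
y: successors {s, z}; p | q there: s:F, z:T. ✓
z: successors {v}; p | q there: v:T. ✓
Satisfying worlds: {s, v, w, y, z}.
So <>(p | q) fails at the other 1 world.

1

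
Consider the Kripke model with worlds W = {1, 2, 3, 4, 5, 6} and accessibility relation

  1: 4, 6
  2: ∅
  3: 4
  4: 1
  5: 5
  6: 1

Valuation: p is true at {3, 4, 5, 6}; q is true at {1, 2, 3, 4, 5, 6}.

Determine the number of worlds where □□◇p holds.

4

1: successors {4, 6}; □◇p there: 4:T, 6:T. ✓
2: no successors, so □□◇p holds vacuously. ✓
3: successors {4}; □◇p there: 4:T. ✓
4: successors {1}; □◇p there: 1:F. ✗
5: successors {5}; □◇p there: 5:T. ✓
6: successors {1}; □◇p there: 1:F. ✗
Satisfying worlds: {1, 2, 3, 5}.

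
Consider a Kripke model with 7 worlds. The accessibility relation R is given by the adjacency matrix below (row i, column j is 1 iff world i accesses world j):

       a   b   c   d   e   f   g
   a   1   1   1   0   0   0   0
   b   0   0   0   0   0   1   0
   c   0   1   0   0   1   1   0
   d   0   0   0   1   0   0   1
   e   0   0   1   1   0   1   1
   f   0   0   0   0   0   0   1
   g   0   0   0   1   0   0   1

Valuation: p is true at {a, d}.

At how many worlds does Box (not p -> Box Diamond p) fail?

3

a: successors {a, b, c}; not p -> Box Diamond p there: a:T, b:F, c:F. ✗
b: successors {f}; not p -> Box Diamond p there: f:T. ✓
c: successors {b, e, f}; not p -> Box Diamond p there: b:F, e:F, f:T. ✗
d: successors {d, g}; not p -> Box Diamond p there: d:T, g:T. ✓
e: successors {c, d, f, g}; not p -> Box Diamond p there: c:F, d:T, f:T, g:T. ✗
f: successors {g}; not p -> Box Diamond p there: g:T. ✓
g: successors {d, g}; not p -> Box Diamond p there: d:T, g:T. ✓
Satisfying worlds: {b, d, f, g}.
So Box (not p -> Box Diamond p) fails at the other 3 worlds.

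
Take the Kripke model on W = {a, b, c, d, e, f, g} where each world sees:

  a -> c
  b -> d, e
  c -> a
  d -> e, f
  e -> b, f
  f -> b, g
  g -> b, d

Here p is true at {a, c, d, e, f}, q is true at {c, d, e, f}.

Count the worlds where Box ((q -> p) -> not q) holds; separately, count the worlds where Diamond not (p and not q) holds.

For Box ((q -> p) -> not q):
a: successors {c}; (q -> p) -> not q there: c:F. ✗
b: successors {d, e}; (q -> p) -> not q there: d:F, e:F. ✗
c: successors {a}; (q -> p) -> not q there: a:T. ✓
d: successors {e, f}; (q -> p) -> not q there: e:F, f:F. ✗
e: successors {b, f}; (q -> p) -> not q there: b:T, f:F. ✗
f: successors {b, g}; (q -> p) -> not q there: b:T, g:T. ✓
g: successors {b, d}; (q -> p) -> not q there: b:T, d:F. ✗
— 2 worlds.
For Diamond not (p and not q):
a: successors {c}; not (p and not q) there: c:T. ✓
b: successors {d, e}; not (p and not q) there: d:T, e:T. ✓
c: successors {a}; not (p and not q) there: a:F. ✗
d: successors {e, f}; not (p and not q) there: e:T, f:T. ✓
e: successors {b, f}; not (p and not q) there: b:T, f:T. ✓
f: successors {b, g}; not (p and not q) there: b:T, g:T. ✓
g: successors {b, d}; not (p and not q) there: b:T, d:T. ✓
— 6 worlds.

2 and 6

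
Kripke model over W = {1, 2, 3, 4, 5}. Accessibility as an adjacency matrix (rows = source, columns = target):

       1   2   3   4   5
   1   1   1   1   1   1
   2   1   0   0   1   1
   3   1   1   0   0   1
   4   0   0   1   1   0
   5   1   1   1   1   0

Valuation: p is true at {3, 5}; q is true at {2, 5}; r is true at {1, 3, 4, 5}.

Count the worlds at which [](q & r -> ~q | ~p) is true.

1: successors {1, 2, 3, 4, 5}; q & r -> ~q | ~p there: 1:T, 2:T, 3:T, 4:T, 5:F. ✗
2: successors {1, 4, 5}; q & r -> ~q | ~p there: 1:T, 4:T, 5:F. ✗
3: successors {1, 2, 5}; q & r -> ~q | ~p there: 1:T, 2:T, 5:F. ✗
4: successors {3, 4}; q & r -> ~q | ~p there: 3:T, 4:T. ✓
5: successors {1, 2, 3, 4}; q & r -> ~q | ~p there: 1:T, 2:T, 3:T, 4:T. ✓
Satisfying worlds: {4, 5}.

2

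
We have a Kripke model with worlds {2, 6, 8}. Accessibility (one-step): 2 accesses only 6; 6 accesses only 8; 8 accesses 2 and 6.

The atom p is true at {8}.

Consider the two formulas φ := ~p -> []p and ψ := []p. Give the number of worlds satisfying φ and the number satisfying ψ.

For ~p -> []p:
2: ~p is T, []p is F. ✗
6: ~p is T, []p is T. ✓
8: ~p is F, []p is F. ✓
— 2 worlds.
For []p:
2: successors {6}; p there: 6:F. ✗
6: successors {8}; p there: 8:T. ✓
8: successors {2, 6}; p there: 2:F, 6:F. ✗
— 1 world.

2 and 1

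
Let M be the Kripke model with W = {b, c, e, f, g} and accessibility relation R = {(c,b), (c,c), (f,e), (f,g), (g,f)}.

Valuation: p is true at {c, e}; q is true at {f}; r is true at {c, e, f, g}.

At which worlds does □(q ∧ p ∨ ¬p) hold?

b: no successors, so □(q ∧ p ∨ ¬p) holds vacuously. ✓
c: successors {b, c}; q ∧ p ∨ ¬p there: b:T, c:F. ✗
e: no successors, so □(q ∧ p ∨ ¬p) holds vacuously. ✓
f: successors {e, g}; q ∧ p ∨ ¬p there: e:F, g:T. ✗
g: successors {f}; q ∧ p ∨ ¬p there: f:T. ✓

{b, e, g}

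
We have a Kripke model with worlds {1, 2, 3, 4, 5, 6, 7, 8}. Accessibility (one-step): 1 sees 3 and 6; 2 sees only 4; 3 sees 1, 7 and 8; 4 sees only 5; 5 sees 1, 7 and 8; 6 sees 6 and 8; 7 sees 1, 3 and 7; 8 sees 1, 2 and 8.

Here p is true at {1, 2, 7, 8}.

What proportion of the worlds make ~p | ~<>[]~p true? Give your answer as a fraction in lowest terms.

1: ~p is F, ~<>[]~p is T. ✓
2: ~p is F, ~<>[]~p is F. ✗
3: ~p is T, ~<>[]~p is F. ✓
4: ~p is T, ~<>[]~p is T. ✓
5: ~p is T, ~<>[]~p is F. ✓
6: ~p is T, ~<>[]~p is T. ✓
7: ~p is F, ~<>[]~p is F. ✗
8: ~p is F, ~<>[]~p is F. ✗
That's 5 of 8 worlds, so 5/8.

5/8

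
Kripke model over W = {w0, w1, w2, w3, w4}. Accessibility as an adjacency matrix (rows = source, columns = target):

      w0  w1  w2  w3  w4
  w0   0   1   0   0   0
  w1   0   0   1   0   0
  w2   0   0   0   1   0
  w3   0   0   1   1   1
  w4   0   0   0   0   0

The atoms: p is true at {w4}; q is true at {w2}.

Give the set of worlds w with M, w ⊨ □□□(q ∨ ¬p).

w0: successors {w1}; □□(q ∨ ¬p) there: w1:T. ✓
w1: successors {w2}; □□(q ∨ ¬p) there: w2:F. ✗
w2: successors {w3}; □□(q ∨ ¬p) there: w3:F. ✗
w3: successors {w2, w3, w4}; □□(q ∨ ¬p) there: w2:F, w3:F, w4:T. ✗
w4: no successors, so □□□(q ∨ ¬p) holds vacuously. ✓

{w0, w4}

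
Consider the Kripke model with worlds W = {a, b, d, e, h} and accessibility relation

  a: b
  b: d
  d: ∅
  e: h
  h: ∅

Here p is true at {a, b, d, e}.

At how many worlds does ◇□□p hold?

a: successors {b}; □□p there: b:T. ✓
b: successors {d}; □□p there: d:T. ✓
d: no successors, so ◇□□p fails. ✗
e: successors {h}; □□p there: h:T. ✓
h: no successors, so ◇□□p fails. ✗
Satisfying worlds: {a, b, e}.

3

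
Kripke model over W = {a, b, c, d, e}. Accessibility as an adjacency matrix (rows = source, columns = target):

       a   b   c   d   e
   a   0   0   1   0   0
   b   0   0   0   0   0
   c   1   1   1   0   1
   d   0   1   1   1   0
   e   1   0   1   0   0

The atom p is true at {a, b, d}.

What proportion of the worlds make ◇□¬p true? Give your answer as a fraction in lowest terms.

a: successors {c}; □¬p there: c:F. ✗
b: no successors, so ◇□¬p fails. ✗
c: successors {a, b, c, e}; □¬p there: a:T, b:T, c:F, e:F. ✓
d: successors {b, c, d}; □¬p there: b:T, c:F, d:F. ✓
e: successors {a, c}; □¬p there: a:T, c:F. ✓
That's 3 of 5 worlds, so 3/5.

3/5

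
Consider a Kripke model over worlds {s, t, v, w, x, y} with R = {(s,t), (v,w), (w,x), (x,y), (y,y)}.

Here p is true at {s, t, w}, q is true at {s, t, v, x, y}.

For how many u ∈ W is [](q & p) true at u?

2

s: successors {t}; q & p there: t:T. ✓
t: no successors, so [](q & p) holds vacuously. ✓
v: successors {w}; q & p there: w:F. ✗
w: successors {x}; q & p there: x:F. ✗
x: successors {y}; q & p there: y:F. ✗
y: successors {y}; q & p there: y:F. ✗
Satisfying worlds: {s, t}.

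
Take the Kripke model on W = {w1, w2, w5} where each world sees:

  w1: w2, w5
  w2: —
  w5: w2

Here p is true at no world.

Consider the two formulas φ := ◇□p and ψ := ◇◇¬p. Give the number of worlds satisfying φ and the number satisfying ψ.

2 and 1

For ◇□p:
w1: successors {w2, w5}; □p there: w2:T, w5:F. ✓
w2: no successors, so ◇□p fails. ✗
w5: successors {w2}; □p there: w2:T. ✓
— 2 worlds.
For ◇◇¬p:
w1: successors {w2, w5}; ◇¬p there: w2:F, w5:T. ✓
w2: no successors, so ◇◇¬p fails. ✗
w5: successors {w2}; ◇¬p there: w2:F. ✗
— 1 world.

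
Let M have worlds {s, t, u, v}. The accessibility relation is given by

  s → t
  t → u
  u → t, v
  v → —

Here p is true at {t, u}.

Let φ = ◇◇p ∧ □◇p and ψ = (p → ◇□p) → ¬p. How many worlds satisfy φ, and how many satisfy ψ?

2 and 3

For ◇◇p ∧ □◇p:
s: ◇◇p is T, □◇p is T. ✓
t: ◇◇p is T, □◇p is T. ✓
u: ◇◇p is T, □◇p is F. ✗
v: ◇◇p is F, □◇p is T. ✗
— 2 worlds.
For (p → ◇□p) → ¬p:
s: p → ◇□p is T, ¬p is T. ✓
t: p → ◇□p is F, ¬p is F. ✓
u: p → ◇□p is T, ¬p is F. ✗
v: p → ◇□p is T, ¬p is T. ✓
— 3 worlds.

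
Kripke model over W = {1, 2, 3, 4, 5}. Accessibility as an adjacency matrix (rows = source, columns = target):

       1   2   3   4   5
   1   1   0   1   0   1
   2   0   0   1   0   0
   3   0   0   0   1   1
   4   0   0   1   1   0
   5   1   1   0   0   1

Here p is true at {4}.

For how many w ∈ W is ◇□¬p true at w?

1: successors {1, 3, 5}; □¬p there: 1:T, 3:F, 5:T. ✓
2: successors {3}; □¬p there: 3:F. ✗
3: successors {4, 5}; □¬p there: 4:F, 5:T. ✓
4: successors {3, 4}; □¬p there: 3:F, 4:F. ✗
5: successors {1, 2, 5}; □¬p there: 1:T, 2:T, 5:T. ✓
Satisfying worlds: {1, 3, 5}.

3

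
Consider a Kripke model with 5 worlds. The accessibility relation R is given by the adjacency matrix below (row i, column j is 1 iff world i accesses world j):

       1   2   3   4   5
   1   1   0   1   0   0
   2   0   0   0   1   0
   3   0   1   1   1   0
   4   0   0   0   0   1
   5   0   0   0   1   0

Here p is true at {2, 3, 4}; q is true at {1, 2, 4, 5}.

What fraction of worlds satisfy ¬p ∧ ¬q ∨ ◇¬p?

2/5

1: ¬p ∧ ¬q is F, ◇¬p is T. ✓
2: ¬p ∧ ¬q is F, ◇¬p is F. ✗
3: ¬p ∧ ¬q is F, ◇¬p is F. ✗
4: ¬p ∧ ¬q is F, ◇¬p is T. ✓
5: ¬p ∧ ¬q is F, ◇¬p is F. ✗
That's 2 of 5 worlds, so 2/5.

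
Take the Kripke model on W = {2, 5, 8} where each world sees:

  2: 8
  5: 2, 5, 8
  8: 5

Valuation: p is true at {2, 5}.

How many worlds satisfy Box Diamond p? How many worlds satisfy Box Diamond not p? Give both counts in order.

For Box Diamond p:
2: successors {8}; Diamond p there: 8:T. ✓
5: successors {2, 5, 8}; Diamond p there: 2:F, 5:T, 8:T. ✗
8: successors {5}; Diamond p there: 5:T. ✓
— 2 worlds.
For Box Diamond not p:
2: successors {8}; Diamond not p there: 8:F. ✗
5: successors {2, 5, 8}; Diamond not p there: 2:T, 5:T, 8:F. ✗
8: successors {5}; Diamond not p there: 5:T. ✓
— 1 world.

2 and 1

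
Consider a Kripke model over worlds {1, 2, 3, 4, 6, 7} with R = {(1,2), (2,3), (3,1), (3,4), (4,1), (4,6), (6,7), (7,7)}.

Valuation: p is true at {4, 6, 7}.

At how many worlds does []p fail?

1: successors {2}; p there: 2:F. ✗
2: successors {3}; p there: 3:F. ✗
3: successors {1, 4}; p there: 1:F, 4:T. ✗
4: successors {1, 6}; p there: 1:F, 6:T. ✗
6: successors {7}; p there: 7:T. ✓
7: successors {7}; p there: 7:T. ✓
Satisfying worlds: {6, 7}.
So []p fails at the other 4 worlds.

4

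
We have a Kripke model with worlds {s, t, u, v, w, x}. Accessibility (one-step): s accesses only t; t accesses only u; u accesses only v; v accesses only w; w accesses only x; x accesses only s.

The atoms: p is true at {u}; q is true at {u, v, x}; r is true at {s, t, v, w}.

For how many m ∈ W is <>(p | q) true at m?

3

s: successors {t}; p | q there: t:F. ✗
t: successors {u}; p | q there: u:T. ✓
u: successors {v}; p | q there: v:T. ✓
v: successors {w}; p | q there: w:F. ✗
w: successors {x}; p | q there: x:T. ✓
x: successors {s}; p | q there: s:F. ✗
Satisfying worlds: {t, u, w}.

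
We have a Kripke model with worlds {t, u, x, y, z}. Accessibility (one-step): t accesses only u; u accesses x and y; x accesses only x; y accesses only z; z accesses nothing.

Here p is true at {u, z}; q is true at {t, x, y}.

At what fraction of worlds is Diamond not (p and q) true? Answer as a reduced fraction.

t: successors {u}; not (p and q) there: u:T. ✓
u: successors {x, y}; not (p and q) there: x:T, y:T. ✓
x: successors {x}; not (p and q) there: x:T. ✓
y: successors {z}; not (p and q) there: z:T. ✓
z: no successors, so Diamond not (p and q) fails. ✗
That's 4 of 5 worlds, so 4/5.

4/5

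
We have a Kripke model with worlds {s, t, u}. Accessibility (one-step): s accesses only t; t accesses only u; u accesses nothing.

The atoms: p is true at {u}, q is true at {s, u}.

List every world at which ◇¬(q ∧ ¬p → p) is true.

∅

s: successors {t}; ¬(q ∧ ¬p → p) there: t:F. ✗
t: successors {u}; ¬(q ∧ ¬p → p) there: u:F. ✗
u: no successors, so ◇¬(q ∧ ¬p → p) fails. ✗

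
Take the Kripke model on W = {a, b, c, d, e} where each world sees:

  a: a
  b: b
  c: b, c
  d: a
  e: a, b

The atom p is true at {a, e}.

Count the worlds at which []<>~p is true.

2

a: successors {a}; <>~p there: a:F. ✗
b: successors {b}; <>~p there: b:T. ✓
c: successors {b, c}; <>~p there: b:T, c:T. ✓
d: successors {a}; <>~p there: a:F. ✗
e: successors {a, b}; <>~p there: a:F, b:T. ✗
Satisfying worlds: {b, c}.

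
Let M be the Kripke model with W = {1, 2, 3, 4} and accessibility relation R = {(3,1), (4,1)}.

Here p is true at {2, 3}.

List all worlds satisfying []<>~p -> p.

{2, 3, 4}

1: []<>~p is T, p is F. ✗
2: []<>~p is T, p is T. ✓
3: []<>~p is F, p is T. ✓
4: []<>~p is F, p is F. ✓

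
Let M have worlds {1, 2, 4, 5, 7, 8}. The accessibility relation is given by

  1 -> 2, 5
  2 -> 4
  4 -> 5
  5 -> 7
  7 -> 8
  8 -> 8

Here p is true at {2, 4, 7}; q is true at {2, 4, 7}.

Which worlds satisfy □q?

{2, 5}

1: successors {2, 5}; q there: 2:T, 5:F. ✗
2: successors {4}; q there: 4:T. ✓
4: successors {5}; q there: 5:F. ✗
5: successors {7}; q there: 7:T. ✓
7: successors {8}; q there: 8:F. ✗
8: successors {8}; q there: 8:F. ✗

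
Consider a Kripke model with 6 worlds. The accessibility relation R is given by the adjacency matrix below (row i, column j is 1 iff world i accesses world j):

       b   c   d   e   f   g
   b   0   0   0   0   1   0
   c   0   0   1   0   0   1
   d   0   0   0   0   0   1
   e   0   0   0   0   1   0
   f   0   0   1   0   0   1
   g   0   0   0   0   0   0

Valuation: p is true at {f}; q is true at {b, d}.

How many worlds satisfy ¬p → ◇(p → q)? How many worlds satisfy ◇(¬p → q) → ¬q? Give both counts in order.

3 and 5

For ¬p → ◇(p → q):
b: ¬p is T, ◇(p → q) is F. ✗
c: ¬p is T, ◇(p → q) is T. ✓
d: ¬p is T, ◇(p → q) is T. ✓
e: ¬p is T, ◇(p → q) is F. ✗
f: ¬p is F, ◇(p → q) is T. ✓
g: ¬p is T, ◇(p → q) is F. ✗
— 3 worlds.
For ◇(¬p → q) → ¬q:
b: ◇(¬p → q) is T, ¬q is F. ✗
c: ◇(¬p → q) is T, ¬q is T. ✓
d: ◇(¬p → q) is F, ¬q is F. ✓
e: ◇(¬p → q) is T, ¬q is T. ✓
f: ◇(¬p → q) is T, ¬q is T. ✓
g: ◇(¬p → q) is F, ¬q is T. ✓
— 5 worlds.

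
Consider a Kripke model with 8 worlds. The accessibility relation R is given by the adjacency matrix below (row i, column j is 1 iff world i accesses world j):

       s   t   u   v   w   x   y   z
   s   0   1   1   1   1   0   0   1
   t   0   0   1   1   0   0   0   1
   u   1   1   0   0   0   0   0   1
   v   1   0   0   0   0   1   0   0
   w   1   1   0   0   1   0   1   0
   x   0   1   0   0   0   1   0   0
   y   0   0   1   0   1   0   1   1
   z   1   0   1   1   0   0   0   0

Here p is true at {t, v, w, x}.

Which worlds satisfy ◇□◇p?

s: successors {t, u, v, w, z}; □◇p there: t:T, u:T, v:T, w:T, z:T. ✓
t: successors {u, v, z}; □◇p there: u:T, v:T, z:T. ✓
u: successors {s, t, z}; □◇p there: s:T, t:T, z:T. ✓
v: successors {s, x}; □◇p there: s:T, x:T. ✓
w: successors {s, t, w, y}; □◇p there: s:T, t:T, w:T, y:T. ✓
x: successors {t, x}; □◇p there: t:T, x:T. ✓
y: successors {u, w, y, z}; □◇p there: u:T, w:T, y:T, z:T. ✓
z: successors {s, u, v}; □◇p there: s:T, u:T, v:T. ✓

{s, t, u, v, w, x, y, z}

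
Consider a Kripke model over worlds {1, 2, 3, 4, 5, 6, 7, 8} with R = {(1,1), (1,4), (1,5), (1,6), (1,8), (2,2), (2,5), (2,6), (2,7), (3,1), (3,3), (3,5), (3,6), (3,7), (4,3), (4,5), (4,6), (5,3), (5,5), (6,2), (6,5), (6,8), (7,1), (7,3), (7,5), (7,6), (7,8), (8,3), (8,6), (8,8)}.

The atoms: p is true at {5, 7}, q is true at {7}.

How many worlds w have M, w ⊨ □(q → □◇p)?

6

1: successors {1, 4, 5, 6, 8}; q → □◇p there: 1:T, 4:T, 5:T, 6:T, 8:T. ✓
2: successors {2, 5, 6, 7}; q → □◇p there: 2:T, 5:T, 6:T, 7:F. ✗
3: successors {1, 3, 5, 6, 7}; q → □◇p there: 1:T, 3:T, 5:T, 6:T, 7:F. ✗
4: successors {3, 5, 6}; q → □◇p there: 3:T, 5:T, 6:T. ✓
5: successors {3, 5}; q → □◇p there: 3:T, 5:T. ✓
6: successors {2, 5, 8}; q → □◇p there: 2:T, 5:T, 8:T. ✓
7: successors {1, 3, 5, 6, 8}; q → □◇p there: 1:T, 3:T, 5:T, 6:T, 8:T. ✓
8: successors {3, 6, 8}; q → □◇p there: 3:T, 6:T, 8:T. ✓
Satisfying worlds: {1, 4, 5, 6, 7, 8}.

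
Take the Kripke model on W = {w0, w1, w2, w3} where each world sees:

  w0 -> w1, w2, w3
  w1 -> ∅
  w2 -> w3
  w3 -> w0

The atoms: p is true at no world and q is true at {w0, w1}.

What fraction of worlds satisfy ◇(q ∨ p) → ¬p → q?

3/4

w0: ◇(q ∨ p) is T, ¬p → q is T. ✓
w1: ◇(q ∨ p) is F, ¬p → q is T. ✓
w2: ◇(q ∨ p) is F, ¬p → q is F. ✓
w3: ◇(q ∨ p) is T, ¬p → q is F. ✗
That's 3 of 4 worlds, so 3/4.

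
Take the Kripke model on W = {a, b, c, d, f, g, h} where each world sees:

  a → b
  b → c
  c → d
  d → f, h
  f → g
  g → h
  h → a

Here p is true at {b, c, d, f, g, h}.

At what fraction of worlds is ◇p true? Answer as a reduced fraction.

a: successors {b}; p there: b:T. ✓
b: successors {c}; p there: c:T. ✓
c: successors {d}; p there: d:T. ✓
d: successors {f, h}; p there: f:T, h:T. ✓
f: successors {g}; p there: g:T. ✓
g: successors {h}; p there: h:T. ✓
h: successors {a}; p there: a:F. ✗
That's 6 of 7 worlds, so 6/7.

6/7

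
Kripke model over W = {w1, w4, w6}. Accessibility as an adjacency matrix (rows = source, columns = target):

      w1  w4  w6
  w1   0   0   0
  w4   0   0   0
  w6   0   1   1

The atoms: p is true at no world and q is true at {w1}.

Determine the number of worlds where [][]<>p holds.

w1: no successors, so [][]<>p holds vacuously. ✓
w4: no successors, so [][]<>p holds vacuously. ✓
w6: successors {w4, w6}; []<>p there: w4:T, w6:F. ✗
Satisfying worlds: {w1, w4}.

2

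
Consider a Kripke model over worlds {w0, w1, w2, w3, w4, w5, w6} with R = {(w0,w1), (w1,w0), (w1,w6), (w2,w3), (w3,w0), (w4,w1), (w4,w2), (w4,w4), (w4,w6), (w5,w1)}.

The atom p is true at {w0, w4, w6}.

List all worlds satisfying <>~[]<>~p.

w0: successors {w1}; ~[]<>~p there: w1:T. ✓
w1: successors {w0, w6}; ~[]<>~p there: w0:T, w6:F. ✓
w2: successors {w3}; ~[]<>~p there: w3:F. ✗
w3: successors {w0}; ~[]<>~p there: w0:T. ✓
w4: successors {w1, w2, w4, w6}; ~[]<>~p there: w1:T, w2:T, w4:T, w6:F. ✓
w5: successors {w1}; ~[]<>~p there: w1:T. ✓
w6: no successors, so <>~[]<>~p fails. ✗

{w0, w1, w3, w4, w5}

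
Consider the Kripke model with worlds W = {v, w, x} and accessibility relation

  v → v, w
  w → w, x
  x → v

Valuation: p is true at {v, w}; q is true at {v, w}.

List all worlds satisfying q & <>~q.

{w}

v: q is T, <>~q is F. ✗
w: q is T, <>~q is T. ✓
x: q is F, <>~q is F. ✗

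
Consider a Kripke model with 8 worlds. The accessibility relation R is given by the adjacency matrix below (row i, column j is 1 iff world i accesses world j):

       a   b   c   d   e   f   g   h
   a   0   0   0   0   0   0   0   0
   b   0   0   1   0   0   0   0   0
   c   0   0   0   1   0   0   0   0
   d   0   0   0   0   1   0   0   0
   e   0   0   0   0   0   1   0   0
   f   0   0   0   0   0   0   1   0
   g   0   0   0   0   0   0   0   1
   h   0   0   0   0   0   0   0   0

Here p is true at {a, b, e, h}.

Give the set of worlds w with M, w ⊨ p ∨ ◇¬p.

{a, b, c, e, f, h}

a: p is T, ◇¬p is F. ✓
b: p is T, ◇¬p is T. ✓
c: p is F, ◇¬p is T. ✓
d: p is F, ◇¬p is F. ✗
e: p is T, ◇¬p is T. ✓
f: p is F, ◇¬p is T. ✓
g: p is F, ◇¬p is F. ✗
h: p is T, ◇¬p is F. ✓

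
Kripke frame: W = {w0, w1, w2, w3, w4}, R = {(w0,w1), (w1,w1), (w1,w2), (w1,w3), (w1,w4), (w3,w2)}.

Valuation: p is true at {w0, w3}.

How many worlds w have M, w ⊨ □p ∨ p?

4

w0: □p is F, p is T. ✓
w1: □p is F, p is F. ✗
w2: □p is T, p is F. ✓
w3: □p is F, p is T. ✓
w4: □p is T, p is F. ✓
Satisfying worlds: {w0, w2, w3, w4}.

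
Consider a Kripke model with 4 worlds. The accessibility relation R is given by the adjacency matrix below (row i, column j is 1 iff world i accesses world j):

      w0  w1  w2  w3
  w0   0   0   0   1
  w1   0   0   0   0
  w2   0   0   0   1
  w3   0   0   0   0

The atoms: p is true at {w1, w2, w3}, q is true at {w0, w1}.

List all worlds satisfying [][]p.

{w0, w1, w2, w3}

w0: successors {w3}; []p there: w3:T. ✓
w1: no successors, so [][]p holds vacuously. ✓
w2: successors {w3}; []p there: w3:T. ✓
w3: no successors, so [][]p holds vacuously. ✓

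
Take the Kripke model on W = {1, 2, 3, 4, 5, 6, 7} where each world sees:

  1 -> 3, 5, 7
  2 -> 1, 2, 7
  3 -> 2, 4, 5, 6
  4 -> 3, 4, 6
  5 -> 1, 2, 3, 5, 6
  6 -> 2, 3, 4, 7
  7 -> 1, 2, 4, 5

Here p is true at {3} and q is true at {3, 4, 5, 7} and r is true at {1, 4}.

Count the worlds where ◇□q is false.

1: successors {3, 5, 7}; □q there: 3:F, 5:F, 7:F. ✗
2: successors {1, 2, 7}; □q there: 1:T, 2:F, 7:F. ✓
3: successors {2, 4, 5, 6}; □q there: 2:F, 4:F, 5:F, 6:F. ✗
4: successors {3, 4, 6}; □q there: 3:F, 4:F, 6:F. ✗
5: successors {1, 2, 3, 5, 6}; □q there: 1:T, 2:F, 3:F, 5:F, 6:F. ✓
6: successors {2, 3, 4, 7}; □q there: 2:F, 3:F, 4:F, 7:F. ✗
7: successors {1, 2, 4, 5}; □q there: 1:T, 2:F, 4:F, 5:F. ✓
Satisfying worlds: {2, 5, 7}.
So ◇□q fails at the other 4 worlds.

4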